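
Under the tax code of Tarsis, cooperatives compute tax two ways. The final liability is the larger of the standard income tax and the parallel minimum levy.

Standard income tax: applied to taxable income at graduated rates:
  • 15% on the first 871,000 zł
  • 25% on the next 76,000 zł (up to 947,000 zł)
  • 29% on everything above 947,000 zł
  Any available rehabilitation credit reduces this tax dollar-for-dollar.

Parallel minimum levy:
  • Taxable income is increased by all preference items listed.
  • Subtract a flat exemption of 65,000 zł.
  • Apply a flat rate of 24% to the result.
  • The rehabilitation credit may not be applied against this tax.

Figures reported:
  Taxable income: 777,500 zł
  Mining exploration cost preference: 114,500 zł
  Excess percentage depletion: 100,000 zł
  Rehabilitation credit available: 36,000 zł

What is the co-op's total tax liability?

222,480 zł

Standard income tax:
  777,500 zł × 15% = 116,625 zł
  Less rehabilitation credit 36,000 zł → 80,625 zł

Parallel minimum levy:
  Adjusted income: 777,500 zł + 114,500 zł + 100,000 zł = 992,000 zł
  Less exemption 65,000 zł → base 927,000 zł
  927,000 zł × 24% = 222,480 zł

222,480 zł > 80,625 zł, so the parallel minimum levy is the binding amount.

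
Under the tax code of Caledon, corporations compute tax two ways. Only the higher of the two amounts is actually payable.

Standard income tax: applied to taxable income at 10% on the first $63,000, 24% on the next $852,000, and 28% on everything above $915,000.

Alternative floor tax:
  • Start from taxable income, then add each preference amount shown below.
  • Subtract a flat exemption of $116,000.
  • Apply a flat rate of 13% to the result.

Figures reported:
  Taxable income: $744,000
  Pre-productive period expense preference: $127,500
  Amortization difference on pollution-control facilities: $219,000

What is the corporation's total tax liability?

Alternative floor tax:
  Adjusted income: $744,000 + $127,500 + $219,000 = $1,090,500
  Less exemption $116,000 → base $974,500
  $974,500 × 13% = $126,685

Standard income tax:
  $63,000 × 10% = $6,300
  $681,000 × 24% = $163,440
  → $169,740

$169,740 > $126,685, so the standard income tax governs.

$169,740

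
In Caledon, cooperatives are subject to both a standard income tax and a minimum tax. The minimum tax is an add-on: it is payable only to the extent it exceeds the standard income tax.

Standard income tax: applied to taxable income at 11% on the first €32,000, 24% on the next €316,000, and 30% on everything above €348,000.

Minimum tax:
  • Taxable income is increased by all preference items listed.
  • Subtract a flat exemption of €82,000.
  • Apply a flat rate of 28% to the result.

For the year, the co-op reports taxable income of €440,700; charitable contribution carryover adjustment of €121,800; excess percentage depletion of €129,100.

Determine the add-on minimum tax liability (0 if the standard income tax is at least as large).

€63,518

Standard income tax:
  €32,000 × 11% = €3,520
  €316,000 × 24% = €75,840
  €92,700 × 30% = €27,810
  → €107,170

Minimum tax:
  Adjusted income: €440,700 + €121,800 + €129,100 = €691,600
  Less exemption €82,000 → base €609,600
  €609,600 × 28% = €170,688

Excess of minimum tax over standard income tax: €170,688 − €107,170 = €63,518.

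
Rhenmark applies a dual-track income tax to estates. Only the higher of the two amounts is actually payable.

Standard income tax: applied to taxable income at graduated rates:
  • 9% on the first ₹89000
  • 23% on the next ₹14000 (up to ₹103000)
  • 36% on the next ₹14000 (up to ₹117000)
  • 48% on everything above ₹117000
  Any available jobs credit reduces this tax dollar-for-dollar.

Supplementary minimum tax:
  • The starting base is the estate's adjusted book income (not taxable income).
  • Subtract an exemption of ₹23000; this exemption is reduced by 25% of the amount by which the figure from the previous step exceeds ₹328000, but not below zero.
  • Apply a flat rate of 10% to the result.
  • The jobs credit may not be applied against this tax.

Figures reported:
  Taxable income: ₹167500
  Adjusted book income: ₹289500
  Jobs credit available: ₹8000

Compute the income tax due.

₹32510

Standard income tax:
  ₹89000 × 9% = ₹8010
  ₹14000 × 23% = ₹3220
  ₹14000 × 36% = ₹5040
  ₹50500 × 48% = ₹24240
  → ₹40510
  Less jobs credit ₹8000 → ₹32510

Supplementary minimum tax:
  Base (adjusted book income): ₹289500
  Exemption: ₹289500 ≤ ₹328000, so full ₹23000 applies
  Base: ₹289500 − ₹23000 = ₹266500
  ₹266500 × 10% = ₹26650

₹32510 > ₹26650, so the standard income tax governs.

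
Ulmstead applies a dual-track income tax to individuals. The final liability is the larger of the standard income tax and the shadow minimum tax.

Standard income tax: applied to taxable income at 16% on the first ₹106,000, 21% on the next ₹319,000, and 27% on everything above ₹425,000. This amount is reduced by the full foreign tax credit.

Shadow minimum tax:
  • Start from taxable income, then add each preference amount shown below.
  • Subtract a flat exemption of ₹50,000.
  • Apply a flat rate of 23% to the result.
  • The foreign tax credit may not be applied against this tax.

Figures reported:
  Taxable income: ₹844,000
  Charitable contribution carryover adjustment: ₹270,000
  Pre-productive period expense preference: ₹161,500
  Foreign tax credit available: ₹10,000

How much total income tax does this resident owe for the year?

Shadow minimum tax:
  Adjusted income: ₹844,000 + ₹270,000 + ₹161,500 = ₹1,275,500
  Less exemption ₹50,000 → base ₹1,225,500
  ₹1,225,500 × 23% = ₹281,865

Standard income tax:
  ₹106,000 × 16% = ₹16,960
  ₹319,000 × 21% = ₹66,990
  ₹419,000 × 27% = ₹113,130
  → ₹197,080
  Less foreign tax credit ₹10,000 → ₹187,080

₹281,865 > ₹187,080, so the shadow minimum tax is the binding amount.

₹281,865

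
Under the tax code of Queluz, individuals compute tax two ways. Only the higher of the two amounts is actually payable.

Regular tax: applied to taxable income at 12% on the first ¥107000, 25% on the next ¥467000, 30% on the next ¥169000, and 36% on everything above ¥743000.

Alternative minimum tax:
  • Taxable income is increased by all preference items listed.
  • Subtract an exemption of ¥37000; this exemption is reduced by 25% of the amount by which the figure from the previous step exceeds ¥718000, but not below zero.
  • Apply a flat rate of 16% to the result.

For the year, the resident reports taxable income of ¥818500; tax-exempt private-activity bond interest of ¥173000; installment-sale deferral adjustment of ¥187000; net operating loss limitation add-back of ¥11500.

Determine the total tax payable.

Regular tax:
  ¥107000 × 12% = ¥12840
  ¥467000 × 25% = ¥116750
  ¥169000 × 30% = ¥50700
  ¥75500 × 36% = ¥27180
  → ¥207470

Alternative minimum tax:
  Adjusted income: ¥818500 + ¥173000 + ¥187000 + ¥11500 = ¥1190000
  Exemption: 25% × (¥1190000 − ¥718000) = ¥118000 ≥ ¥37000, so the exemption is fully phased out
  Base: ¥1190000 − ¥0 = ¥1190000
  ¥1190000 × 16% = ¥190400

¥207470 > ¥190400, so the regular tax governs.

¥207470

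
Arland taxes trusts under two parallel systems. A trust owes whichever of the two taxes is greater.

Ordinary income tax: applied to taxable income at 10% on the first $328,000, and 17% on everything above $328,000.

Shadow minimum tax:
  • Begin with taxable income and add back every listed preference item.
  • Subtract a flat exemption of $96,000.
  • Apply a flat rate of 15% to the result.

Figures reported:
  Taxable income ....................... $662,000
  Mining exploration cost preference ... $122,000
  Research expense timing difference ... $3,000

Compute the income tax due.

$103,650

Ordinary income tax:
  $328,000 × 10% = $32,800
  $334,000 × 17% = $56,780
  → $89,580

Shadow minimum tax:
  Adjusted income: $662,000 + $122,000 + $3,000 = $787,000
  Less exemption $96,000 → base $691,000
  $691,000 × 15% = $103,650

$103,650 > $89,580, so the shadow minimum tax is the binding amount.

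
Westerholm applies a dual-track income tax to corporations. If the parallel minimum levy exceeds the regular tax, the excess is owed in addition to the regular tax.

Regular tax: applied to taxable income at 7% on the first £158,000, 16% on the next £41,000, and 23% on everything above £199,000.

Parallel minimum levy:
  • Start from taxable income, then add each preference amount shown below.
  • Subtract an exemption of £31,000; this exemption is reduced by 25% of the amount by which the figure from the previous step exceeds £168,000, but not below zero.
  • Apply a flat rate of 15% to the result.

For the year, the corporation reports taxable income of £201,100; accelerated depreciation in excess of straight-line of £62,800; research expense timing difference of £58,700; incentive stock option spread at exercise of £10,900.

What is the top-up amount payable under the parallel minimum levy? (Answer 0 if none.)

Regular tax:
  £158,000 × 7% = £11,060
  £41,000 × 16% = £6,560
  £2,100 × 23% = £483
  → £18,103

Parallel minimum levy:
  Adjusted income: £201,100 + £62,800 + £58,700 + £10,900 = £333,500
  Exemption: 25% × (£333,500 − £168,000) = £41,375 ≥ £31,000, so the exemption is fully phased out
  Base: £333,500 − £0 = £333,500
  £333,500 × 15% = £50,025

Excess of parallel minimum levy over regular tax: £50,025 − £18,103 = £31,922.

£31,922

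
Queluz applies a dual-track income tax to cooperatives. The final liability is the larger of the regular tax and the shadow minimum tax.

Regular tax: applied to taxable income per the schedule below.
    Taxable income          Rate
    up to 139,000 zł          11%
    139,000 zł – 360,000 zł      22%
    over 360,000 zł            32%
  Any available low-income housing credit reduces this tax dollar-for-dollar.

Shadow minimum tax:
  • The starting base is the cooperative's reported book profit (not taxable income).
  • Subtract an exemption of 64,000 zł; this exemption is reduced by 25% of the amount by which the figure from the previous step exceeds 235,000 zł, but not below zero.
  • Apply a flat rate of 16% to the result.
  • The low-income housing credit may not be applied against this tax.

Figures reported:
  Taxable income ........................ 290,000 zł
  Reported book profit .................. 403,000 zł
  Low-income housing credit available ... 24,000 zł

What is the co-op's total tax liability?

60,960 zł

Shadow minimum tax:
  Base (reported book profit): 403,000 zł
  Exemption: 64,000 zł − 25% × (403,000 zł − 235,000 zł) = 64,000 zł − 42,000 zł = 22,000 zł
  Base: 403,000 zł − 22,000 zł = 381,000 zł
  381,000 zł × 16% = 60,960 zł

Regular tax:
  139,000 zł × 11% = 15,290 zł
  151,000 zł × 22% = 33,220 zł
  → 48,510 zł
  Less low-income housing credit 24,000 zł → 24,510 zł

60,960 zł > 24,510 zł, so the shadow minimum tax is the binding amount.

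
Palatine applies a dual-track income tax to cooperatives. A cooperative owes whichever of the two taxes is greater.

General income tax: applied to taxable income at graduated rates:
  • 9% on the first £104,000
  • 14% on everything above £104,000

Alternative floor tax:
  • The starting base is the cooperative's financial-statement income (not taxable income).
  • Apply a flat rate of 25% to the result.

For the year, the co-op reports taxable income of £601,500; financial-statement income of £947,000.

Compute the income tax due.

£236,750

General income tax:
  £104,000 × 9% = £9,360
  £497,500 × 14% = £69,650
  → £79,010

Alternative floor tax:
  Base (financial-statement income): £947,000
  £947,000 × 25% = £236,750

£236,750 > £79,010, so the alternative floor tax is the binding amount.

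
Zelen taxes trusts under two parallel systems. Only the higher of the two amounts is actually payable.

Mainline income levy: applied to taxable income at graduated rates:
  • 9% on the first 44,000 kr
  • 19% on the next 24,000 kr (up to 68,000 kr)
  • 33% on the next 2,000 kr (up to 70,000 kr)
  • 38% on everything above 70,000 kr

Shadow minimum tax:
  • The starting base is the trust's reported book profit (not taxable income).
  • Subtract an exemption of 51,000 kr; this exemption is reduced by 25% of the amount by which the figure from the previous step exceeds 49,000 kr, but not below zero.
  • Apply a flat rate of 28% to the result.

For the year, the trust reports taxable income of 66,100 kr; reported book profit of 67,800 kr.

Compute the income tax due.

8,159 kr

Shadow minimum tax:
  Base (reported book profit): 67,800 kr
  Exemption: 51,000 kr − 25% × (67,800 kr − 49,000 kr) = 51,000 kr − 4,700 kr = 46,300 kr
  Base: 67,800 kr − 46,300 kr = 21,500 kr
  21,500 kr × 28% = 6,020 kr

Mainline income levy:
  44,000 kr × 9% = 3,960 kr
  22,100 kr × 19% = 4,199 kr
  → 8,159 kr

8,159 kr > 6,020 kr, so the mainline income levy governs.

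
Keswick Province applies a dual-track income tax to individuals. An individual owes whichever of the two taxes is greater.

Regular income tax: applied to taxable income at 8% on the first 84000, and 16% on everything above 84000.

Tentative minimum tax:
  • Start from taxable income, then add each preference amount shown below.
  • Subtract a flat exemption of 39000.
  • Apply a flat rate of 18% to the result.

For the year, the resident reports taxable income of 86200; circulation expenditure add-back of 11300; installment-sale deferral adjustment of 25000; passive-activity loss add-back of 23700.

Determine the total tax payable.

19296

Regular income tax:
  84000 × 8% = 6720
  2200 × 16% = 352
  → 7072

Tentative minimum tax:
  Adjusted income: 86200 + 11300 + 25000 + 23700 = 146200
  Less exemption 39000 → base 107200
  107200 × 18% = 19296

19296 > 7072, so the tentative minimum tax is the binding amount.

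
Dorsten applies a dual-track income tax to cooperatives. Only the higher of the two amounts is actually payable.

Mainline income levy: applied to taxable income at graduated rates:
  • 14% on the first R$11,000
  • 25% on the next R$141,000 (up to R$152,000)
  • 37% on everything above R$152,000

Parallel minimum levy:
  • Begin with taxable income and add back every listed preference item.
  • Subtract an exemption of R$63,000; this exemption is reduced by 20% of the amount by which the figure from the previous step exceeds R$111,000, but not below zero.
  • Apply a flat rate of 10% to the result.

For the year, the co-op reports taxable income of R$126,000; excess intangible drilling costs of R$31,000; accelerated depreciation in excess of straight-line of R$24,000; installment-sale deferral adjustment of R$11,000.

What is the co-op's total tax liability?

R$30,290

Parallel minimum levy:
  Adjusted income: R$126,000 + R$31,000 + R$24,000 + R$11,000 = R$192,000
  Exemption: R$63,000 − 20% × (R$192,000 − R$111,000) = R$63,000 − R$16,200 = R$46,800
  Base: R$192,000 − R$46,800 = R$145,200
  R$145,200 × 10% = R$14,520

Mainline income levy:
  R$11,000 × 14% = R$1,540
  R$115,000 × 25% = R$28,750
  → R$30,290

R$30,290 > R$14,520, so the mainline income levy governs.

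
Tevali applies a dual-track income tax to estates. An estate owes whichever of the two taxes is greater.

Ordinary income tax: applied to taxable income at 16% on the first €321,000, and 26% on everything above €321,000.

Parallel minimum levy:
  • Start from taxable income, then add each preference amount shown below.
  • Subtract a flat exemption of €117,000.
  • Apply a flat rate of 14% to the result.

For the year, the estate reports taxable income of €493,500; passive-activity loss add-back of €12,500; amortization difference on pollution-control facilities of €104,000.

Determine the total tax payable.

€96,210

Parallel minimum levy:
  Adjusted income: €493,500 + €12,500 + €104,000 = €610,000
  Less exemption €117,000 → base €493,000
  €493,000 × 14% = €69,020

Ordinary income tax:
  €321,000 × 16% = €51,360
  €172,500 × 26% = €44,850
  → €96,210

€96,210 > €69,020, so the ordinary income tax governs.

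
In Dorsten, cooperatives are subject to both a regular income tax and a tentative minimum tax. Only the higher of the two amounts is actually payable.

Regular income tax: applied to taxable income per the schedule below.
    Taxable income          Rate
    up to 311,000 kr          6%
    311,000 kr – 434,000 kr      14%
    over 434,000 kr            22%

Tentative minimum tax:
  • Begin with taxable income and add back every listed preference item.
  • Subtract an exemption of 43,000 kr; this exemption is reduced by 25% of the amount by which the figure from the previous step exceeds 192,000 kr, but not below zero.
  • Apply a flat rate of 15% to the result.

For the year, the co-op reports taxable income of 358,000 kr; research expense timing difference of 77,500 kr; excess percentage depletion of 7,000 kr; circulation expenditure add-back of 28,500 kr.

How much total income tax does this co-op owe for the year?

Tentative minimum tax:
  Adjusted income: 358,000 kr + 77,500 kr + 7,000 kr + 28,500 kr = 471,000 kr
  Exemption: 25% × (471,000 kr − 192,000 kr) = 69,750 kr ≥ 43,000 kr, so the exemption is fully phased out
  Base: 471,000 kr − 0 kr = 471,000 kr
  471,000 kr × 15% = 70,650 kr

Regular income tax:
  311,000 kr × 6% = 18,660 kr
  47,000 kr × 14% = 6,580 kr
  → 25,240 kr

70,650 kr > 25,240 kr, so the tentative minimum tax is the binding amount.

70,650 kr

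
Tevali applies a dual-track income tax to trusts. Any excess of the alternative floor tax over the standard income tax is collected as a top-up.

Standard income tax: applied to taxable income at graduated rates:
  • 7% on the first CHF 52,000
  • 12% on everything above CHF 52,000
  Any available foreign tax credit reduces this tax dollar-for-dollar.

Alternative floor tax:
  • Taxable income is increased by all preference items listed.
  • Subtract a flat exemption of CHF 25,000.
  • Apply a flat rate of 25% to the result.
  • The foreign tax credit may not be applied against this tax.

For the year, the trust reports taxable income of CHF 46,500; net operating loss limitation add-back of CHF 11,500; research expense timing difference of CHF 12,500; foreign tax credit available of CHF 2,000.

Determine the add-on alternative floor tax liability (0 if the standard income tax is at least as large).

CHF 10,120

Alternative floor tax:
  Adjusted income: CHF 46,500 + CHF 11,500 + CHF 12,500 = CHF 70,500
  Less exemption CHF 25,000 → base CHF 45,500
  CHF 45,500 × 25% = CHF 11,375

Standard income tax:
  CHF 46,500 × 7% = CHF 3,255
  Less foreign tax credit CHF 2,000 → CHF 1,255

Excess of alternative floor tax over standard income tax: CHF 11,375 − CHF 1,255 = CHF 10,120.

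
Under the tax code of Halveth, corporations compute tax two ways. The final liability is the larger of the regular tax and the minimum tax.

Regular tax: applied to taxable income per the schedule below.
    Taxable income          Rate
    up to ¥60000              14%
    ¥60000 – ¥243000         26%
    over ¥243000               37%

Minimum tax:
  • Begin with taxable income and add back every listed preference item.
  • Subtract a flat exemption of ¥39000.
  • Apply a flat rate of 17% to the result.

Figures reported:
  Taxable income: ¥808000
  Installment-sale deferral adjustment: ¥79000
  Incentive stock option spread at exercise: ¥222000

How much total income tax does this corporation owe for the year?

Minimum tax:
  Adjusted income: ¥808000 + ¥79000 + ¥222000 = ¥1109000
  Less exemption ¥39000 → base ¥1070000
  ¥1070000 × 17% = ¥181900

Regular tax:
  ¥60000 × 14% = ¥8400
  ¥183000 × 26% = ¥47580
  ¥565000 × 37% = ¥209050
  → ¥265030

¥265030 > ¥181900, so the regular tax governs.

¥265030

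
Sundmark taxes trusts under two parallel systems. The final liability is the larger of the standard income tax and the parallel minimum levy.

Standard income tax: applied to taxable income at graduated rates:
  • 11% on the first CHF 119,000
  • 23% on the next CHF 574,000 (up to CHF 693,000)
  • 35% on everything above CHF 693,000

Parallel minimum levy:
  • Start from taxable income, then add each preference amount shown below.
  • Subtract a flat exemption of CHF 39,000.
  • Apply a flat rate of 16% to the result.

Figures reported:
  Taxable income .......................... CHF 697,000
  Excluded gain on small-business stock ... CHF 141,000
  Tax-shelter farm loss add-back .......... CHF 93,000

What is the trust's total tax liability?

CHF 146,510

Standard income tax:
  CHF 119,000 × 11% = CHF 13,090
  CHF 574,000 × 23% = CHF 132,020
  CHF 4,000 × 35% = CHF 1,400
  → CHF 146,510

Parallel minimum levy:
  Adjusted income: CHF 697,000 + CHF 141,000 + CHF 93,000 = CHF 931,000
  Less exemption CHF 39,000 → base CHF 892,000
  CHF 892,000 × 16% = CHF 142,720

CHF 146,510 > CHF 142,720, so the standard income tax governs.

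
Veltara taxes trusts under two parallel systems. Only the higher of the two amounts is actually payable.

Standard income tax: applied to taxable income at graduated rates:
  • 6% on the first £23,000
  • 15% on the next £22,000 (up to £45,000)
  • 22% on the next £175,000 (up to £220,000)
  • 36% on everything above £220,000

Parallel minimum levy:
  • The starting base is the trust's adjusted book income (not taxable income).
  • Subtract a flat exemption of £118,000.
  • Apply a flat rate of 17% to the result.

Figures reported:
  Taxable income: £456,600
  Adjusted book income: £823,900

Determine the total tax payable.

Standard income tax:
  £23,000 × 6% = £1,380
  £22,000 × 15% = £3,300
  £175,000 × 22% = £38,500
  £236,600 × 36% = £85,176
  → £128,356

Parallel minimum levy:
  Base (adjusted book income): £823,900
  Less exemption £118,000 → base £705,900
  £705,900 × 17% = £120,003

£128,356 > £120,003, so the standard income tax governs.

£128,356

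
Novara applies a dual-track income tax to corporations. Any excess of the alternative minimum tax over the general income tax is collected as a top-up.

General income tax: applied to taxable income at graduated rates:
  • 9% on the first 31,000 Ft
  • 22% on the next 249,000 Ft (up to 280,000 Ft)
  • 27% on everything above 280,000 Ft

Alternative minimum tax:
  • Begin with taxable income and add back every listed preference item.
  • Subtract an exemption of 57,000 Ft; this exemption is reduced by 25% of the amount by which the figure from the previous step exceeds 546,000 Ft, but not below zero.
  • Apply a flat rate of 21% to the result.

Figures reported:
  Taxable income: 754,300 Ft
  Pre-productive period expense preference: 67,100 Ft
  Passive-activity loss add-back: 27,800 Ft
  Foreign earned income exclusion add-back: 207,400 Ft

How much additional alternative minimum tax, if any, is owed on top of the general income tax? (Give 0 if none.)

Alternative minimum tax:
  Adjusted income: 754,300 Ft + 67,100 Ft + 27,800 Ft + 207,400 Ft = 1,056,600 Ft
  Exemption: 25% × (1,056,600 Ft − 546,000 Ft) = 127,650 Ft ≥ 57,000 Ft, so the exemption is fully phased out
  Base: 1,056,600 Ft − 0 Ft = 1,056,600 Ft
  1,056,600 Ft × 21% = 221,886 Ft

General income tax:
  31,000 Ft × 9% = 2,790 Ft
  249,000 Ft × 22% = 54,780 Ft
  474,300 Ft × 27% = 128,061 Ft
  → 185,631 Ft

Excess of alternative minimum tax over general income tax: 221,886 Ft − 185,631 Ft = 36,255 Ft.

36,255 Ft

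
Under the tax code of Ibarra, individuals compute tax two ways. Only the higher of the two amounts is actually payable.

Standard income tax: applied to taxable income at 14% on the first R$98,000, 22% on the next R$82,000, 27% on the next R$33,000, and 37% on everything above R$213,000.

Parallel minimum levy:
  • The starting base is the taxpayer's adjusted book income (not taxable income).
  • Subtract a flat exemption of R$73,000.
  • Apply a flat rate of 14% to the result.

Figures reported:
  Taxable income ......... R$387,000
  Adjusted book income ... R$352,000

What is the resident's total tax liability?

R$105,050

Standard income tax:
  R$98,000 × 14% = R$13,720
  R$82,000 × 22% = R$18,040
  R$33,000 × 27% = R$8,910
  R$174,000 × 37% = R$64,380
  → R$105,050

Parallel minimum levy:
  Base (adjusted book income): R$352,000
  Less exemption R$73,000 → base R$279,000
  R$279,000 × 14% = R$39,060

R$105,050 > R$39,060, so the standard income tax governs.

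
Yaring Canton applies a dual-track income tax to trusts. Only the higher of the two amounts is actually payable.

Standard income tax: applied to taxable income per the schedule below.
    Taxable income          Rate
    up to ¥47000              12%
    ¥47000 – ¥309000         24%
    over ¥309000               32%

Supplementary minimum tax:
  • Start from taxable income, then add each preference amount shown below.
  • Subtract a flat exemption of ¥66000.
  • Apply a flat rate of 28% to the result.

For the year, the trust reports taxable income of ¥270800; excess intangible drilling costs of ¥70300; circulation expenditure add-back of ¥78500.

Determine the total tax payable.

¥99008

Supplementary minimum tax:
  Adjusted income: ¥270800 + ¥70300 + ¥78500 = ¥419600
  Less exemption ¥66000 → base ¥353600
  ¥353600 × 28% = ¥99008

Standard income tax:
  ¥47000 × 12% = ¥5640
  ¥223800 × 24% = ¥53712
  → ¥59352

¥99008 > ¥59352, so the supplementary minimum tax is the binding amount.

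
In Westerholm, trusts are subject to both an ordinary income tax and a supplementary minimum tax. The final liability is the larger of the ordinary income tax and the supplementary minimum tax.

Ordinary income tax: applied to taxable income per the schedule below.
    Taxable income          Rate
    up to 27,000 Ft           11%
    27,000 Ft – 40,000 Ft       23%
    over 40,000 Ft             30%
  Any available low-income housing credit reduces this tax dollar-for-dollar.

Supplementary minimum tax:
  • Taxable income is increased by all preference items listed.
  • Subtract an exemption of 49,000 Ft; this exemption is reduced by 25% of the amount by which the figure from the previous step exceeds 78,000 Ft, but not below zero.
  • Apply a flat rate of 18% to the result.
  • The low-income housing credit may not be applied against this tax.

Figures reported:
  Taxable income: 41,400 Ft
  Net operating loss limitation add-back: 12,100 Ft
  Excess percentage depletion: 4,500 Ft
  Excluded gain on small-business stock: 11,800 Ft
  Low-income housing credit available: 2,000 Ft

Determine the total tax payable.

Supplementary minimum tax:
  Adjusted income: 41,400 Ft + 12,100 Ft + 4,500 Ft + 11,800 Ft = 69,800 Ft
  Exemption: 69,800 Ft ≤ 78,000 Ft, so full 49,000 Ft applies
  Base: 69,800 Ft − 49,000 Ft = 20,800 Ft
  20,800 Ft × 18% = 3,744 Ft

Ordinary income tax:
  27,000 Ft × 11% = 2,970 Ft
  13,000 Ft × 23% = 2,990 Ft
  1,400 Ft × 30% = 420 Ft
  → 6,380 Ft
  Less low-income housing credit 2,000 Ft → 4,380 Ft

4,380 Ft > 3,744 Ft, so the ordinary income tax governs.

4,380 Ft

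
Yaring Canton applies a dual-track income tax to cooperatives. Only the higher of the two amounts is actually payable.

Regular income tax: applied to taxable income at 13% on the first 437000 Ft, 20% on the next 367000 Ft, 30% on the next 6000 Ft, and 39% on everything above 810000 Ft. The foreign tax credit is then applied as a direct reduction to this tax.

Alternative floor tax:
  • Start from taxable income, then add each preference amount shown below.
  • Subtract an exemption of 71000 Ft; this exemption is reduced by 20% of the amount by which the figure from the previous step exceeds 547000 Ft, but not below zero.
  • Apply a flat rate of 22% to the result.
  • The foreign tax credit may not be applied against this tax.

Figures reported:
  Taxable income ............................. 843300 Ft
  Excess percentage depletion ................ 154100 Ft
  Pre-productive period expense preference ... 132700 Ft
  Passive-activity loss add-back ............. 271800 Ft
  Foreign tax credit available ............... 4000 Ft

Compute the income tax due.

Alternative floor tax:
  Adjusted income: 843300 Ft + 154100 Ft + 132700 Ft + 271800 Ft = 1401900 Ft
  Exemption: 20% × (1401900 Ft − 547000 Ft) = 170980 Ft ≥ 71000 Ft, so the exemption is fully phased out
  Base: 1401900 Ft − 0 Ft = 1401900 Ft
  1401900 Ft × 22% = 308418 Ft

Regular income tax:
  437000 Ft × 13% = 56810 Ft
  367000 Ft × 20% = 73400 Ft
  6000 Ft × 30% = 1800 Ft
  33300 Ft × 39% = 12987 Ft
  → 144997 Ft
  Less foreign tax credit 4000 Ft → 140997 Ft

308418 Ft > 140997 Ft, so the alternative floor tax is the binding amount.

308418 Ft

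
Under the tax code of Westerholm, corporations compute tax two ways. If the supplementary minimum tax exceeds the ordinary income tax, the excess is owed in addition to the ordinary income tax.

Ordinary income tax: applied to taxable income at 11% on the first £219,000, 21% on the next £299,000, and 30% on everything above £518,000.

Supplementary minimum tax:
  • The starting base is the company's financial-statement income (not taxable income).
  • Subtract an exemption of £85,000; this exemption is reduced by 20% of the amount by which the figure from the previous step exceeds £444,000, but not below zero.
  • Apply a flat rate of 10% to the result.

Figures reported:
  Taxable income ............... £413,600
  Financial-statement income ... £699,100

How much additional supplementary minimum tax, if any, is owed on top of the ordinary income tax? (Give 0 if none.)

£1,556

Supplementary minimum tax:
  Base (financial-statement income): £699,100
  Exemption: £85,000 − 20% × (£699,100 − £444,000) = £85,000 − £51,020 = £33,980
  Base: £699,100 − £33,980 = £665,120
  £665,120 × 10% = £66,512

Ordinary income tax:
  £219,000 × 11% = £24,090
  £194,600 × 21% = £40,866
  → £64,956

Excess of supplementary minimum tax over ordinary income tax: £66,512 − £64,956 = £1,556.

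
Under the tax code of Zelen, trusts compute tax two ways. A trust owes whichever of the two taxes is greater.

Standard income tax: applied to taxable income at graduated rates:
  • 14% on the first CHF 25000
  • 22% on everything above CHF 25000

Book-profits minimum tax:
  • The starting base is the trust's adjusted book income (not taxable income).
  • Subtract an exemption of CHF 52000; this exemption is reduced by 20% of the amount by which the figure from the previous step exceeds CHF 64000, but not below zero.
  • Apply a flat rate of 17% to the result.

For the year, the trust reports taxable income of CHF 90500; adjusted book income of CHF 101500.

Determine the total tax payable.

CHF 17910

Standard income tax:
  CHF 25000 × 14% = CHF 3500
  CHF 65500 × 22% = CHF 14410
  → CHF 17910

Book-profits minimum tax:
  Base (adjusted book income): CHF 101500
  Exemption: CHF 52000 − 20% × (CHF 101500 − CHF 64000) = CHF 52000 − CHF 7500 = CHF 44500
  Base: CHF 101500 − CHF 44500 = CHF 57000
  CHF 57000 × 17% = CHF 9690

CHF 17910 > CHF 9690, so the standard income tax governs.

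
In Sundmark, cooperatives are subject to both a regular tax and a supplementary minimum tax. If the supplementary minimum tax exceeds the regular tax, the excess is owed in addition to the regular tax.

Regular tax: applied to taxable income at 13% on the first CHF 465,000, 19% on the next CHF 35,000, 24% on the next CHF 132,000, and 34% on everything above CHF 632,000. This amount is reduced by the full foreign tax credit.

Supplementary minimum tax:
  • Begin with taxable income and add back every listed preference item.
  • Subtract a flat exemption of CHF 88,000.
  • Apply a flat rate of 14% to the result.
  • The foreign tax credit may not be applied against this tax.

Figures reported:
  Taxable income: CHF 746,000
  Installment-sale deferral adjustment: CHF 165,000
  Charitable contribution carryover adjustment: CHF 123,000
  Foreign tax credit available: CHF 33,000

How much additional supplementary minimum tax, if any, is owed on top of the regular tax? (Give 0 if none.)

Supplementary minimum tax:
  Adjusted income: CHF 746,000 + CHF 165,000 + CHF 123,000 = CHF 1,034,000
  Less exemption CHF 88,000 → base CHF 946,000
  CHF 946,000 × 14% = CHF 132,440

Regular tax:
  CHF 465,000 × 13% = CHF 60,450
  CHF 35,000 × 19% = CHF 6,650
  CHF 132,000 × 24% = CHF 31,680
  CHF 114,000 × 34% = CHF 38,760
  → CHF 137,540
  Less foreign tax credit CHF 33,000 → CHF 104,540

Excess of supplementary minimum tax over regular tax: CHF 132,440 − CHF 104,540 = CHF 27,900.

CHF 27,900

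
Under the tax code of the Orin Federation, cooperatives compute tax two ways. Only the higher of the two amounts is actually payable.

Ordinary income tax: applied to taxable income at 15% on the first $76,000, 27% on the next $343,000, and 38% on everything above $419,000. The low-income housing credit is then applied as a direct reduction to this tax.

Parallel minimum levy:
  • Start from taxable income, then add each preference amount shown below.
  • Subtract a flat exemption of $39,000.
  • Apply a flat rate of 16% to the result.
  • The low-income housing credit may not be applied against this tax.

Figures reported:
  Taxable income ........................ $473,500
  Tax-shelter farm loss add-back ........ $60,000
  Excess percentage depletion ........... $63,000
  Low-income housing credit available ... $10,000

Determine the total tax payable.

$114,720

Parallel minimum levy:
  Adjusted income: $473,500 + $60,000 + $63,000 = $596,500
  Less exemption $39,000 → base $557,500
  $557,500 × 16% = $89,200

Ordinary income tax:
  $76,000 × 15% = $11,400
  $343,000 × 27% = $92,610
  $54,500 × 38% = $20,710
  → $124,720
  Less low-income housing credit $10,000 → $114,720

$114,720 > $89,200, so the ordinary income tax governs.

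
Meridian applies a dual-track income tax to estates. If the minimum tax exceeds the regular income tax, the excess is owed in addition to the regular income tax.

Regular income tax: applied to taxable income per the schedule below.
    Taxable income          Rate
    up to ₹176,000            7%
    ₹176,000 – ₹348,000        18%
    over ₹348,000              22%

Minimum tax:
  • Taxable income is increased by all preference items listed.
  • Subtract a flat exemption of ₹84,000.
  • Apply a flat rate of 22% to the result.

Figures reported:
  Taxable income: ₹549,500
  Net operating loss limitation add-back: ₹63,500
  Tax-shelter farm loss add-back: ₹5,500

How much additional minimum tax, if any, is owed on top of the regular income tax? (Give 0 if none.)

₹29,980

Regular income tax:
  ₹176,000 × 7% = ₹12,320
  ₹172,000 × 18% = ₹30,960
  ₹201,500 × 22% = ₹44,330
  → ₹87,610

Minimum tax:
  Adjusted income: ₹549,500 + ₹63,500 + ₹5,500 = ₹618,500
  Less exemption ₹84,000 → base ₹534,500
  ₹534,500 × 22% = ₹117,590

Excess of minimum tax over regular income tax: ₹117,590 − ₹87,610 = ₹29,980.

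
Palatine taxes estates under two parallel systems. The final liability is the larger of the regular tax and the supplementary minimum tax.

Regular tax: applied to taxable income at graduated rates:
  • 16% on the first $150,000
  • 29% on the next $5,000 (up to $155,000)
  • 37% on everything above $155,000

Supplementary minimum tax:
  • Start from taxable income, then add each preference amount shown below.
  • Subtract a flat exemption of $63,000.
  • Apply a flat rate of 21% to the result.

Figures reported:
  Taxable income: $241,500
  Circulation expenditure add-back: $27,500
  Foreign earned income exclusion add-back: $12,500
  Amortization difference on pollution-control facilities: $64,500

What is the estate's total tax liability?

$59,430

Supplementary minimum tax:
  Adjusted income: $241,500 + $27,500 + $12,500 + $64,500 = $346,000
  Less exemption $63,000 → base $283,000
  $283,000 × 21% = $59,430

Regular tax:
  $150,000 × 16% = $24,000
  $5,000 × 29% = $1,450
  $86,500 × 37% = $32,005
  → $57,455

$59,430 > $57,455, so the supplementary minimum tax is the binding amount.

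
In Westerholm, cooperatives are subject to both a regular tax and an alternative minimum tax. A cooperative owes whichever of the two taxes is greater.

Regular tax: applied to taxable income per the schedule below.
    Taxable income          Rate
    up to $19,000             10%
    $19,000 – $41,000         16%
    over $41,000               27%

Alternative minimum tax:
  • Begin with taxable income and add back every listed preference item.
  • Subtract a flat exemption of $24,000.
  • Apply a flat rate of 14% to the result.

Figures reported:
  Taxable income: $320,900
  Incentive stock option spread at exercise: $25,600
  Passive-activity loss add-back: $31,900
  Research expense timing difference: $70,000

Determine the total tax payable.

Regular tax:
  $19,000 × 10% = $1,900
  $22,000 × 16% = $3,520
  $279,900 × 27% = $75,573
  → $80,993

Alternative minimum tax:
  Adjusted income: $320,900 + $25,600 + $31,900 + $70,000 = $448,400
  Less exemption $24,000 → base $424,400
  $424,400 × 14% = $59,416

$80,993 > $59,416, so the regular tax governs.

$80,993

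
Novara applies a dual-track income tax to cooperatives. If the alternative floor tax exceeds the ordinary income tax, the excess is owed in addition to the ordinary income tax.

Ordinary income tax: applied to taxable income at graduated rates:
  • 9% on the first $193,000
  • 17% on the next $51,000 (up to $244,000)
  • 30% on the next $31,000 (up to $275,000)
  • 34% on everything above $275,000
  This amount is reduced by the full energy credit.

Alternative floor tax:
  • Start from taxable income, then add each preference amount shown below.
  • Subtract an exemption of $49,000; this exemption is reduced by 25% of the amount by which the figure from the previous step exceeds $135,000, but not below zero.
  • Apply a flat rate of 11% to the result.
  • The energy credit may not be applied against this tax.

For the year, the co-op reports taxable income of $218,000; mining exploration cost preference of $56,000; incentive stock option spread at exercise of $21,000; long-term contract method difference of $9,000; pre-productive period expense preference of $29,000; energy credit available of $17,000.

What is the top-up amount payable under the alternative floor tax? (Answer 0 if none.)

Alternative floor tax:
  Adjusted income: $218,000 + $56,000 + $21,000 + $9,000 + $29,000 = $333,000
  Exemption: 25% × ($333,000 − $135,000) = $49,500 ≥ $49,000, so the exemption is fully phased out
  Base: $333,000 − $0 = $333,000
  $333,000 × 11% = $36,630

Ordinary income tax:
  $193,000 × 9% = $17,370
  $25,000 × 17% = $4,250
  → $21,620
  Less energy credit $17,000 → $4,620

Excess of alternative floor tax over ordinary income tax: $36,630 − $4,620 = $32,010.

$32,010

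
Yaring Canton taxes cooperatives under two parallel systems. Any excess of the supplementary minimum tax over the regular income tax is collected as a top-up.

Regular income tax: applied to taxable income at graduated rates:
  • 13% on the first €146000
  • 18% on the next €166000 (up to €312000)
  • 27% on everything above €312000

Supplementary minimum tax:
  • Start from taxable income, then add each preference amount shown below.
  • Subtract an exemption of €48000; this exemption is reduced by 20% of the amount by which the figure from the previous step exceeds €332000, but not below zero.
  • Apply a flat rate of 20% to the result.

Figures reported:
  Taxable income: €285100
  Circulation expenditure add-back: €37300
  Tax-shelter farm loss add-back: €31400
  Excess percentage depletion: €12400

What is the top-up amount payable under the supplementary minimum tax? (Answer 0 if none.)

€20990

Regular income tax:
  €146000 × 13% = €18980
  €139100 × 18% = €25038
  → €44018

Supplementary minimum tax:
  Adjusted income: €285100 + €37300 + €31400 + €12400 = €366200
  Exemption: €48000 − 20% × (€366200 − €332000) = €48000 − €6840 = €41160
  Base: €366200 − €41160 = €325040
  €325040 × 20% = €65008

Excess of supplementary minimum tax over regular income tax: €65008 − €44018 = €20990.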